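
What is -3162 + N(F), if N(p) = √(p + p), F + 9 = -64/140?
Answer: -3162 + I*√23170/35 ≈ -3162.0 + 4.3491*I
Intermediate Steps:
F = -331/35 (F = -9 - 64/140 = -9 - 64*1/140 = -9 - 16/35 = -331/35 ≈ -9.4571)
N(p) = √2*√p (N(p) = √(2*p) = √2*√p)
-3162 + N(F) = -3162 + √2*√(-331/35) = -3162 + √2*(I*√11585/35) = -3162 + I*√23170/35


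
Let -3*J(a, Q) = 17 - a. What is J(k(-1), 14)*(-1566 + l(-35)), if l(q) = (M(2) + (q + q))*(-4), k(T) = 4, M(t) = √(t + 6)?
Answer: 16718/3 + 104*√2/3 ≈ 5621.7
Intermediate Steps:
M(t) = √(6 + t)
l(q) = -8*q - 8*√2 (l(q) = (√(6 + 2) + (q + q))*(-4) = (√8 + 2*q)*(-4) = (2*√2 + 2*q)*(-4) = (2*q + 2*√2)*(-4) = -8*q - 8*√2)
J(a, Q) = -17/3 + a/3 (J(a, Q) = -(17 - a)/3 = -17/3 + a/3)
J(k(-1), 14)*(-1566 + l(-35)) = (-17/3 + (⅓)*4)*(-1566 + (-8*(-35) - 8*√2)) = (-17/3 + 4/3)*(-1566 + (280 - 8*√2)) = -13*(-1286 - 8*√2)/3 = 16718/3 + 104*√2/3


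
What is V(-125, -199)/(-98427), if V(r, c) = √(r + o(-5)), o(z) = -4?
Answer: -I*√129/98427 ≈ -0.00011539*I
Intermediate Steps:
V(r, c) = √(-4 + r) (V(r, c) = √(r - 4) = √(-4 + r))
V(-125, -199)/(-98427) = √(-4 - 125)/(-98427) = √(-129)*(-1/98427) = (I*√129)*(-1/98427) = -I*√129/98427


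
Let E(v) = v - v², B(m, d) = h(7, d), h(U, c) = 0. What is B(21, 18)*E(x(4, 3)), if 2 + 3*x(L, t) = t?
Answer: 0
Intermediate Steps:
x(L, t) = -⅔ + t/3
B(m, d) = 0
B(21, 18)*E(x(4, 3)) = 0*((-⅔ + (⅓)*3)*(1 - (-⅔ + (⅓)*3))) = 0*((-⅔ + 1)*(1 - (-⅔ + 1))) = 0*((1 - 1*⅓)/3) = 0*((1 - ⅓)/3) = 0*((⅓)*(⅔)) = 0*(2/9) = 0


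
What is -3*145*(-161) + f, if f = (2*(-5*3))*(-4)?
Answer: 70155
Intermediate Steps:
f = 120 (f = (2*(-15))*(-4) = -30*(-4) = 120)
-3*145*(-161) + f = -3*145*(-161) + 120 = -435*(-161) + 120 = 70035 + 120 = 70155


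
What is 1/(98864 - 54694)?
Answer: 1/44170 ≈ 2.2640e-5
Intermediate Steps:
1/(98864 - 54694) = 1/44170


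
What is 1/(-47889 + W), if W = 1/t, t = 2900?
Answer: -2900/138878099 ≈ -2.0882e-5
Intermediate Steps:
W = 1/2900 ≈ 0.00034483
1/(-47889 + W) = 1/(-47889 + 1/2900) = 1/(-138878099/2900) = -2900/138878099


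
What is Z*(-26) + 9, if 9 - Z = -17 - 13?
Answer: -1005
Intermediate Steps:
Z = 39 (Z = 9 - (-17 - 13) = 9 - 1*(-30) = 9 + 30 = 39)
Z*(-26) + 9 = 39*(-26) + 9 = -1014 + 9 = -1005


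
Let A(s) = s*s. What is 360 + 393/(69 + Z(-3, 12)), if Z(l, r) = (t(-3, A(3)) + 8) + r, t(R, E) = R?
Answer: 31353/86 ≈ 364.57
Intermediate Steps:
A(s) = s²
Z(l, r) = 5 + r (Z(l, r) = (-3 + 8) + r = 5 + r)
360 + 393/(69 + Z(-3, 12)) = 360 + 393/(69 + (5 + 12)) = 360 + 393/(69 + 17) = 360 + 393/86 = 31353/86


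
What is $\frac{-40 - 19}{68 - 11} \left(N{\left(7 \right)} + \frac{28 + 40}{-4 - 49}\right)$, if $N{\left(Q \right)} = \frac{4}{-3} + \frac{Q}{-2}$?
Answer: $\frac{114755}{18126} \approx 6.331$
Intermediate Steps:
$N{\left(Q \right)} = - \frac{4}{3} - \frac{Q}{2}$ ($N{\left(Q \right)} = 4 \left(- \frac{1}{3}\right) + Q \left(- \frac{1}{2}\right) = - \frac{4}{3} - \frac{Q}{2}$)
$\frac{-40 - 19}{68 - 11} \left(N{\left(7 \right)} + \frac{28 + 40}{-4 - 49}\right) = \frac{-40 - 19}{68 - 11} \left(\left(- \frac{4}{3} - \frac{7}{2}\right) + \frac{28 + 40}{-4 - 49}\right) = - \frac{59}{57} \left(\left(- \frac{4}{3} - \frac{7}{2}\right) + \frac{68}{-53}\right) = \left(-59\right) \frac{1}{57} \left(- \frac{29}{6} + 68 \left(- \frac{1}{53}\right)\right) = - \frac{59 \left(- \frac{29}{6} - \frac{68}{53}\right)}{57} = \left(- \frac{59}{57}\right) \left(- \frac{1945}{318}\right) = \frac{114755}{18126}$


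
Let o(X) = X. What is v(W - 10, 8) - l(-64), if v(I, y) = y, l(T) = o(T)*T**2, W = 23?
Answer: 262152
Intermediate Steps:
l(T) = T**3 (l(T) = T*T**2 = T**3)
v(W - 10, 8) - l(-64) = 8 - 1*(-64)**3 = 8 - 1*(-262144) = 8 + 262144 = 262152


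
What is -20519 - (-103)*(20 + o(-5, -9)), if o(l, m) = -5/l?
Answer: -18356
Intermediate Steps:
-20519 - (-103)*(20 + o(-5, -9)) = -20519 - (-103)*(20 - 5/(-5)) = -20519 - (-103)*(20 - 5*(-⅕)) = -20519 - (-103)*(20 + 1) = -20519 - (-103)*21 = -20519 - 1*(-2163) = -20519 + 2163 = -18356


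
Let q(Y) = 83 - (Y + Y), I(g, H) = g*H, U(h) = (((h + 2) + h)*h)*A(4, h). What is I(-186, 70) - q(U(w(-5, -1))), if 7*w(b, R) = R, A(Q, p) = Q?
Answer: -642143/49 ≈ -13105.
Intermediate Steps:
w(b, R) = R/7
U(h) = 4*h*(2 + 2*h) (U(h) = (((h + 2) + h)*h)*4 = (((2 + h) + h)*h)*4 = ((2 + 2*h)*h)*4 = (h*(2 + 2*h))*4 = 4*h*(2 + 2*h))
I(g, H) = H*g
q(Y) = 83 - 2*Y
I(-186, 70) - q(U(w(-5, -1))) = 70*(-186) - (83 - 16*(1/7)*(-1)*(1 + (1/7)*(-1))) = -13020 - (83 - 16*(-1)*(1 - 1/7)/7) = -13020 - (83 - 16*(-1)*6/(7*7)) = -13020 - (83 - 2*(-48/49)) = -13020 - (83 + 96/49) = -13020 - 1*4163/49 = -13020 - 4163/49 = -642143/49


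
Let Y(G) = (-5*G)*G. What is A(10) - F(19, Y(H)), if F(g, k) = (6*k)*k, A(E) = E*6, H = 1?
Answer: -90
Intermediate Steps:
Y(G) = -5*G**2
A(E) = 6*E
F(g, k) = 6*k**2
A(10) - F(19, Y(H)) = 6*10 - 6*(-5*1**2)**2 = 60 - 6*(-5*1)**2 = 60 - 6*(-5)**2 = 60 - 6*25 = 60 - 1*150 = 60 - 150 = -90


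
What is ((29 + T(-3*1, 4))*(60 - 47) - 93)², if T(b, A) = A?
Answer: 112896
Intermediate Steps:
((29 + T(-3*1, 4))*(60 - 47) - 93)² = ((29 + 4)*(60 - 47) - 93)² = (33*13 - 93)² = (429 - 93)² = 336² = 112896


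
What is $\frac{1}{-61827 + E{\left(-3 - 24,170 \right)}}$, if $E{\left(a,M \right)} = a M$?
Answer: $- \frac{1}{66417} \approx -1.5056 \cdot 10^{-5}$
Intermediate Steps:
$E{\left(a,M \right)} = M a$
$\frac{1}{-61827 + E{\left(-3 - 24,170 \right)}} = \frac{1}{-61827 + 170 \left(-3 - 24\right)} = \frac{1}{-61827 + 170 \left(-27\right)} = \frac{1}{-61827 - 4590} = \frac{1}{-66417} = - \frac{1}{66417}$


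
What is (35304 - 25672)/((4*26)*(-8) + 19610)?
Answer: 4816/9389 ≈ 0.51294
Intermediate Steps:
(35304 - 25672)/((4*26)*(-8) + 19610) = 9632/(104*(-8) + 19610) = 9632/(-832 + 19610) = 9632/18778 = 9632*(1/18778) = 4816/9389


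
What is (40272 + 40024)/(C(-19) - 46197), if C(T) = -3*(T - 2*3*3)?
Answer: -40148/23043 ≈ -1.7423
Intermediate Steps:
C(T) = 54 - 3*T (C(T) = -3*(T - 6*3) = -3*(T - 18) = -3*(-18 + T) = 54 - 3*T)
(40272 + 40024)/(C(-19) - 46197) = (40272 + 40024)/((54 - 3*(-19)) - 46197) = 80296/((54 + 57) - 46197) = 80296/(111 - 46197) = 80296/(-46086) = 80296*(-1/46086) = -40148/23043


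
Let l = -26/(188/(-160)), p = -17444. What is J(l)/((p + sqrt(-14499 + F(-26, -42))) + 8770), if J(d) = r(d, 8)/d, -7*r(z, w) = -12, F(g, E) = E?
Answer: -611517/68480063470 - 141*I*sqrt(14541)/136960126940 ≈ -8.9299e-6 - 1.2414e-7*I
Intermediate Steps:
r(z, w) = 12/7 (r(z, w) = -1/7*(-12) = 12/7)
l = 1040/47 (l = -26/(188*(-1/160)) = -26/(-47/40) = -26*(-40/47) = 1040/47 ≈ 22.128)
J(d) = 12/(7*d)
J(l)/((p + sqrt(-14499 + F(-26, -42))) + 8770) = (12/(7*(1040/47)))/((-17444 + sqrt(-14499 - 42)) + 8770) = ((12/7)*(47/1040))/((-17444 + sqrt(-14541)) + 8770) = 141/(1820*((-17444 + I*sqrt(14541)) + 8770)) = 141/(1820*(-8674 + I*sqrt(14541)))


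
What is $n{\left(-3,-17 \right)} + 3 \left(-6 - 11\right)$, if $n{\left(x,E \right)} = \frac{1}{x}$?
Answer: $- \frac{154}{3} \approx -51.333$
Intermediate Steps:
$n{\left(-3,-17 \right)} + 3 \left(-6 - 11\right) = \frac{1}{-3} + 3 \left(-6 - 11\right) = - \frac{1}{3} + 3 \left(-17\right) = - \frac{1}{3} - 51 = - \frac{154}{3}$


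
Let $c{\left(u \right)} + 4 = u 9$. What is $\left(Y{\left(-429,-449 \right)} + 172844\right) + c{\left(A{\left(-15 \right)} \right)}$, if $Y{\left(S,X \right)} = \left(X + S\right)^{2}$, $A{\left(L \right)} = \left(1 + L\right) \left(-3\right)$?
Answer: $944102$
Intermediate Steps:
$A{\left(L \right)} = -3 - 3 L$
$c{\left(u \right)} = -4 + 9 u$ ($c{\left(u \right)} = -4 + u 9 = -4 + 9 u$)
$Y{\left(S,X \right)} = \left(S + X\right)^{2}$
$\left(Y{\left(-429,-449 \right)} + 172844\right) + c{\left(A{\left(-15 \right)} \right)} = \left(\left(-429 - 449\right)^{2} + 172844\right) - \left(4 - 9 \left(-3 - -45\right)\right) = \left(\left(-878\right)^{2} + 172844\right) - \left(4 - 9 \left(-3 + 45\right)\right) = \left(770884 + 172844\right) + \left(-4 + 9 \cdot 42\right) = 943728 + \left(-4 + 378\right) = 943728 + 374 = 944102$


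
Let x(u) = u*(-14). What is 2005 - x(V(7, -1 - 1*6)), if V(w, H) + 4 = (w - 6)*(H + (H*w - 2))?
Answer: 1137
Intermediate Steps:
V(w, H) = -4 + (-6 + w)*(-2 + H + H*w) (V(w, H) = -4 + (w - 6)*(H + (H*w - 2)) = -4 + (-6 + w)*(H + (-2 + H*w)) = -4 + (-6 + w)*(-2 + H + H*w))
x(u) = -14*u
2005 - x(V(7, -1 - 1*6)) = 2005 - (-14)*(8 - 6*(-1 - 1*6) - 2*7 + (-1 - 1*6)*7² - 5*(-1 - 1*6)*7) = 2005 - (-14)*(8 - 6*(-1 - 6) - 14 + (-1 - 6)*49 - 5*(-1 - 6)*7) = 2005 - (-14)*(8 - 6*(-7) - 14 - 7*49 - 5*(-7)*7) = 2005 - (-14)*(8 + 42 - 14 - 343 + 245) = 2005 - (-14)*(-62) = 2005 - 1*868 = 2005 - 868 = 1137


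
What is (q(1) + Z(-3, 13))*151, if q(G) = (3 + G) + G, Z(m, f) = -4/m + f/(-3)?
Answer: 302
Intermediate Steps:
Z(m, f) = -4/m - f/3 (Z(m, f) = -4/m + f*(-⅓) = -4/m - f/3)
q(G) = 3 + 2*G
(q(1) + Z(-3, 13))*151 = ((3 + 2*1) + (-4/(-3) - ⅓*13))*151 = ((3 + 2) + (-4*(-⅓) - 13/3))*151 = (5 + (4/3 - 13/3))*151 = (5 - 3)*151 = 2*151 = 302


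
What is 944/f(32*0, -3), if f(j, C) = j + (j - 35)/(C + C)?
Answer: 5664/35 ≈ 161.83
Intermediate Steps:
f(j, C) = j + (-35 + j)/(2*C) (f(j, C) = j + (-35 + j)/((2*C)) = j + (-35 + j)*(1/(2*C)) = j + (-35 + j)/(2*C))
944/f(32*0, -3) = 944/(((½)*(-35 + 32*0 + 2*(-3)*(32*0))/(-3))) = 944/(((½)*(-⅓)*(-35 + 0 + 2*(-3)*0))) = 944/(((½)*(-⅓)*(-35 + 0 + 0))) = 944/(((½)*(-⅓)*(-35))) = 944/(35/6) = 944*(6/35) = 5664/35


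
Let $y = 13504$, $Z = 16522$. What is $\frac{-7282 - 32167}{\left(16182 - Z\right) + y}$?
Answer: $- \frac{39449}{13164} \approx -2.9967$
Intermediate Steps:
$\frac{-7282 - 32167}{\left(16182 - Z\right) + y} = \frac{-7282 - 32167}{\left(16182 - 16522\right) + 13504} = - \frac{39449}{\left(16182 - 16522\right) + 13504} = - \frac{39449}{-340 + 13504} = - \frac{39449}{13164}$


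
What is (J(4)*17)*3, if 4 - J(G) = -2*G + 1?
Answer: 561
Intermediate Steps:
J(G) = 3 + 2*G (J(G) = 4 - (-2*G + 1) = 4 - (1 - 2*G) = 4 + (-1 + 2*G) = 3 + 2*G)
(J(4)*17)*3 = ((3 + 2*4)*17)*3 = ((3 + 8)*17)*3 = (11*17)*3 = 187*3 = 561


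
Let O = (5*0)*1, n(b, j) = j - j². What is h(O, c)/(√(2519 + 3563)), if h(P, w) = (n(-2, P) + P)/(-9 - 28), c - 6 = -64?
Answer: 0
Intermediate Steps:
c = -58 (c = 6 - 64 = -58)
O = 0 (O = 0*1 = 0)
h(P, w) = -P/37 - P*(1 - P)/37 (h(P, w) = (P*(1 - P) + P)/(-9 - 28) = (P + P*(1 - P))/(-37) = (P + P*(1 - P))*(-1/37) = -P/37 - P*(1 - P)/37)
h(O, c)/(√(2519 + 3563)) = ((1/37)*0*(-2 + 0))/(√(2519 + 3563)) = ((1/37)*0*(-2))/(√6082) = 0*(√6082/6082) = 0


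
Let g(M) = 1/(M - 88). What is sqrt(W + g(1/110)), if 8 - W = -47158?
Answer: 2*sqrt(1104663311779)/9679 ≈ 217.18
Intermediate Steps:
g(M) = 1/(-88 + M)
W = 47166 (W = 8 - 1*(-47158) = 8 + 47158 = 47166)
sqrt(W + g(1/110)) = sqrt(47166 + 1/(-88 + 1/110)) = sqrt(47166 + 1/(-9679/110)) = sqrt(47166 - 110/9679) = sqrt(456519604/9679) = 2*sqrt(1104663311779)/9679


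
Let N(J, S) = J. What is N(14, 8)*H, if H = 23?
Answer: 322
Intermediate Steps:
N(14, 8)*H = 14*23 = 322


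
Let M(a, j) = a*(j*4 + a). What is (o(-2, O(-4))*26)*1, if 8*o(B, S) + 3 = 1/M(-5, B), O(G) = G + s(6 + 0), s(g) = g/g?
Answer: -97/10 ≈ -9.7000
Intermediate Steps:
M(a, j) = a*(a + 4*j) (M(a, j) = a*(4*j + a) = a*(a + 4*j))
s(g) = 1
O(G) = 1 + G (O(G) = G + 1 = 1 + G)
o(B, S) = -3/8 + 1/(8*(25 - 20*B)) (o(B, S) = -3/8 + 1/(8*((-5*(-5 + 4*B)))) = -3/8 + 1/(8*(25 - 20*B)))
(o(-2, O(-4))*26)*1 = (((-37 + 30*(-2))/(20*(5 - 4*(-2))))*26)*1 = (((-37 - 60)/(20*(5 + 8)))*26)*1 = (((1/20)*(-97)/13)*26)*1 = (((1/20)*(1/13)*(-97))*26)*1 = -97/260*26*1 = -97/10*1 = -97/10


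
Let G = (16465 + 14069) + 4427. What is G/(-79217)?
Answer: -34961/79217 ≈ -0.44133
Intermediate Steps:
G = 34961 (G = 30534 + 4427 = 34961)
G/(-79217) = 34961/(-79217) = 34961*(-1/79217) = -34961/79217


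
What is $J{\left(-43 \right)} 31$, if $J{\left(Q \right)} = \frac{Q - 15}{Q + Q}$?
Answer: $\frac{899}{43} \approx 20.907$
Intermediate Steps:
$J{\left(Q \right)} = \frac{-15 + Q}{2 Q}$
$J{\left(-43 \right)} 31 = \frac{-15 - 43}{2 \left(-43\right)} 31 = \frac{1}{2} \left(- \frac{1}{43}\right) \left(-58\right) 31 = \frac{29}{43} \cdot 31 = \frac{899}{43}$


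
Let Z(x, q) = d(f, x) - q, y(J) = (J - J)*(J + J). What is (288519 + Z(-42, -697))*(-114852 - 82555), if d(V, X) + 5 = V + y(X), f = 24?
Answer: -57097013645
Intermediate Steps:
y(J) = 0 (y(J) = 0*(2*J) = 0)
d(V, X) = -5 + V (d(V, X) = -5 + (V + 0) = -5 + V)
Z(x, q) = 19 - q (Z(x, q) = (-5 + 24) - q = 19 - q)
(288519 + Z(-42, -697))*(-114852 - 82555) = (288519 + (19 - 1*(-697)))*(-114852 - 82555) = (288519 + (19 + 697))*(-197407) = (288519 + 716)*(-197407) = 289235*(-197407) = -57097013645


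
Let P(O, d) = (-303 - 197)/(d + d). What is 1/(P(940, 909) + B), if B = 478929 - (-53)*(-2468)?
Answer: 909/316445375 ≈ 2.8725e-6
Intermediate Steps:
P(O, d) = -250/d (P(O, d) = -500*1/(2*d) = -250/d)
B = 348125 (B = 478929 - 1*130804 = 478929 - 130804 = 348125)
1/(P(940, 909) + B) = 1/(-250/909 + 348125) = 1/(316445375/909) = 909/316445375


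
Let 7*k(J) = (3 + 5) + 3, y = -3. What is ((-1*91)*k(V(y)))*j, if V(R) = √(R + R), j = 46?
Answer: -6578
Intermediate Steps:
V(R) = √2*√R (V(R) = √(2*R) = √2*√R)
k(J) = 11/7 (k(J) = ((3 + 5) + 3)/7 = (8 + 3)/7 = (⅐)*11 = 11/7)
((-1*91)*k(V(y)))*j = (-1*91*(11/7))*46 = -91*11/7*46 = -143*46 = -6578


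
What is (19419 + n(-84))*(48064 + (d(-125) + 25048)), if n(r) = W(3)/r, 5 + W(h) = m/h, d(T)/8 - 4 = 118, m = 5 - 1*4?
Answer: 1438718988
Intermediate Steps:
m = 1 (m = 5 - 4 = 1)
d(T) = 976 (d(T) = 32 + 8*118 = 32 + 944 = 976)
W(h) = -5 + 1/h
n(r) = -14/(3*r) (n(r) = (-5 + 1/3)/r = -14/(3*r))
(19419 + n(-84))*(48064 + (d(-125) + 25048)) = (19419 - 14/3/(-84))*(48064 + (976 + 25048)) = (19419 - 14/3*(-1/84))*(48064 + 26024) = (19419 + 1/18)*74088 = (349543/18)*74088 = 1438718988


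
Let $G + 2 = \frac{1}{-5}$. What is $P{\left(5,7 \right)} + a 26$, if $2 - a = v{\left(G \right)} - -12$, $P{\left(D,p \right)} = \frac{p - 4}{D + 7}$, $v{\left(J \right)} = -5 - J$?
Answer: $- \frac{3739}{20} \approx -186.95$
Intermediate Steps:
$G = - \frac{11}{5}$ ($G = -2 + \frac{1}{-5} = -2 - \frac{1}{5} = - \frac{11}{5} \approx -2.2$)
$P{\left(D,p \right)} = \frac{-4 + p}{7 + D}$
$a = - \frac{36}{5}$ ($a = 2 - \left(\left(-5 - - \frac{11}{5}\right) - -12\right) = 2 - \left(\left(-5 + \frac{11}{5}\right) + 12\right) = 2 - \left(- \frac{14}{5} + 12\right) = 2 - \frac{46}{5} = - \frac{36}{5} \approx -7.2$)
$P{\left(5,7 \right)} + a 26 = \frac{-4 + 7}{7 + 5} - \frac{936}{5} = \frac{1}{12} \cdot 3 - \frac{936}{5} = \frac{1}{4} - \frac{936}{5} = - \frac{3739}{20}$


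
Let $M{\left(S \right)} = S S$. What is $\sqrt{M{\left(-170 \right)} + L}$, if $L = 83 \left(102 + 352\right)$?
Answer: $9 \sqrt{822} \approx 258.03$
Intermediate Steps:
$M{\left(S \right)} = S^{2}$
$L = 37682$ ($L = 83 \cdot 454 = 37682$)
$\sqrt{M{\left(-170 \right)} + L} = \sqrt{\left(-170\right)^{2} + 37682} = \sqrt{28900 + 37682} = \sqrt{66582} = 9 \sqrt{822}$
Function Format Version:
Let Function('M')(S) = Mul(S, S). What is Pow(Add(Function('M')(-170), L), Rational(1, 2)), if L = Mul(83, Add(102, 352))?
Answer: Mul(9, Pow(822, Rational(1, 2))) ≈ 258.03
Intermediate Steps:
Function('M')(S) = Pow(S, 2)
L = 37682 (L = Mul(83, 454) = 37682)
Pow(Add(Function('M')(-170), L), Rational(1, 2)) = Pow(Add(Pow(-170, 2), 37682), Rational(1, 2)) = Pow(Add(28900, 37682), Rational(1, 2)) = Pow(66582, Rational(1, 2)) = Mul(9, Pow(822, Rational(1, 2)))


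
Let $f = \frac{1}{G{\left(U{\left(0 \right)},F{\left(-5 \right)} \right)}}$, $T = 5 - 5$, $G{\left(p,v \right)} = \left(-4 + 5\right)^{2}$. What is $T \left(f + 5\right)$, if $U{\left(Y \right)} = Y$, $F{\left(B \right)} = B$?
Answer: $0$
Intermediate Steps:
$G{\left(p,v \right)} = 1$ ($G{\left(p,v \right)} = 1^{2} = 1$)
$T = 0$ ($T = 5 - 5 = 0$)
$f = 1$ ($f = 1^{-1} = 1$)
$T \left(f + 5\right) = 0 \left(1 + 5\right) = 0 \cdot 6 = 0$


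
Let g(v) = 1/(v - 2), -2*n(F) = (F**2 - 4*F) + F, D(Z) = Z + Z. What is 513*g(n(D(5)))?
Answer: -513/37 ≈ -13.865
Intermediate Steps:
D(Z) = 2*Z
n(F) = -F**2/2 + 3*F/2 (n(F) = -((F**2 - 4*F) + F)/2 = -(F**2 - 3*F)/2 = -F**2/2 + 3*F/2)
g(v) = 1/(-2 + v)
513*g(n(D(5))) = 513/(-2 + (2*5)*(3 - 2*5)/2) = 513/(-2 + (1/2)*10*(3 - 1*10)) = 513/(-2 + (1/2)*10*(3 - 10)) = 513/(-2 + (1/2)*10*(-7)) = 513/(-2 - 35) = 513/(-37) = 513*(-1/37) = -513/37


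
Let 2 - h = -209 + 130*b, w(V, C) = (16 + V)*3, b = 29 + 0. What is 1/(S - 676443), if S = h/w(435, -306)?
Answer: -1353/915230938 ≈ -1.4783e-6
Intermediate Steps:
b = 29
w(V, C) = 48 + 3*V
h = -3559 (h = 2 - (-209 + 130*29) = 2 - (-209 + 3770) = 2 - 1*3561 = 2 - 3561 = -3559)
S = -3559/1353 (S = -3559/(48 + 3*435) = -3559/(48 + 1305) = -3559/1353 ≈ -2.6305)
1/(S - 676443) = 1/(-3559/1353 - 676443) = 1/(-915230938/1353) = -1353/915230938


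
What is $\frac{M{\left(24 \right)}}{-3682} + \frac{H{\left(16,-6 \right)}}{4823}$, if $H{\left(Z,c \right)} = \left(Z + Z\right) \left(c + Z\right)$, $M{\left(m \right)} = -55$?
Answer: $\frac{206215}{2536898} \approx 0.081286$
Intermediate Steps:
$H{\left(Z,c \right)} = 2 Z \left(Z + c\right)$
$\frac{M{\left(24 \right)}}{-3682} + \frac{H{\left(16,-6 \right)}}{4823} = - \frac{55}{-3682} + \frac{2 \cdot 16 \left(16 - 6\right)}{4823} = \left(-55\right) \left(- \frac{1}{3682}\right) + 2 \cdot 16 \cdot 10 \cdot \frac{1}{4823} = \frac{55}{3682} + 320 \cdot \frac{1}{4823} = \frac{55}{3682} + \frac{320}{4823} = \frac{206215}{2536898}$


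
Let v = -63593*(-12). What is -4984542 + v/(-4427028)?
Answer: -1838892313691/368919 ≈ -4.9845e+6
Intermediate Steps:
v = 763116
-4984542 + v/(-4427028) = -4984542 + 763116/(-4427028) = -4984542 + 763116*(-1/4427028) = -4984542 - 63593/368919 = -1838892313691/368919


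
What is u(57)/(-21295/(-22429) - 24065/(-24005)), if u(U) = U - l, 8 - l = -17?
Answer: 430726516/26273509 ≈ 16.394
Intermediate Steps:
l = 25 (l = 8 - 1*(-17) = 8 + 17 = 25)
u(U) = -25 + U (u(U) = U - 1*25 = U - 25 = -25 + U)
u(57)/(-21295/(-22429) - 24065/(-24005)) = (-25 + 57)/(-21295/(-22429) - 24065/(-24005)) = 32/(-21295*(-1/22429) - 24065*(-1/24005)) = 32/(21295/22429 + 4813/4801) = 32/(210188072/107681629) = 32*(107681629/210188072) = 430726516/26273509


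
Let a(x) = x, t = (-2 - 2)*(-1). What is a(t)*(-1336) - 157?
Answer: -5501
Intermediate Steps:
t = 4 (t = -4*(-1) = 4)
a(t)*(-1336) - 157 = 4*(-1336) - 157 = -5344 - 157 = -5501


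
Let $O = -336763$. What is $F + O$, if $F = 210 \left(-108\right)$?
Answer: $-359443$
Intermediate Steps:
$F = -22680$
$F + O = -22680 - 336763 = -359443$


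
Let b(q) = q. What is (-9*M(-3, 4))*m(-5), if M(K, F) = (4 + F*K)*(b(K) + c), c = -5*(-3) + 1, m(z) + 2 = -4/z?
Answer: -5616/5 ≈ -1123.2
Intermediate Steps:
m(z) = -2 - 4/z
c = 16 (c = 15 + 1 = 16)
M(K, F) = (4 + F*K)*(16 + K) (M(K, F) = (4 + F*K)*(K + 16) = (4 + F*K)*(16 + K))
(-9*M(-3, 4))*m(-5) = (-9*(64 + 4*(-3) + 4*(-3)**2 + 16*4*(-3)))*(-2 - 4/(-5)) = (-9*(64 - 12 + 4*9 - 192))*(-2 - 4*(-1/5)) = (-9*(64 - 12 + 36 - 192))*(-2 + 4/5) = -9*(-104)*(-6/5) = 936*(-6/5) = -5616/5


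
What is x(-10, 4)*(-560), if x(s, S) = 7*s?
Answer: 39200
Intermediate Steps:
x(-10, 4)*(-560) = (7*(-10))*(-560) = -70*(-560) = 39200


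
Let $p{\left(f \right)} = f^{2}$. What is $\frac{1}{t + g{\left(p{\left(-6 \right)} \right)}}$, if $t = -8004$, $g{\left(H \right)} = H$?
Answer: $- \frac{1}{7968} \approx -0.0001255$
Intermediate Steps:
$\frac{1}{t + g{\left(p{\left(-6 \right)} \right)}} = \frac{1}{-8004 + \left(-6\right)^{2}} = \frac{1}{-8004 + 36} = \frac{1}{-7968} = - \frac{1}{7968}$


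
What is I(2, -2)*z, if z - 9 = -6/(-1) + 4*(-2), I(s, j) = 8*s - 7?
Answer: 63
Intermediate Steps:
I(s, j) = -7 + 8*s
z = 7 (z = 9 + (-6/(-1) + 4*(-2)) = 9 + (-6*(-1) - 8) = 9 + (6 - 8) = 9 - 2 = 7)
I(2, -2)*z = (-7 + 8*2)*7 = (-7 + 16)*7 = 9*7 = 63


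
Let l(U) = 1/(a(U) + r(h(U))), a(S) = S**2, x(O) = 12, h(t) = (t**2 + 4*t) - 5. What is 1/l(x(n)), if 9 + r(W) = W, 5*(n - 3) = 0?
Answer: 322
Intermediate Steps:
h(t) = -5 + t**2 + 4*t
n = 3 (n = 3 + (1/5)*0 = 3 + 0 = 3)
r(W) = -9 + W
l(U) = 1/(-14 + 2*U**2 + 4*U) (l(U) = 1/(U**2 + (-9 + (-5 + U**2 + 4*U))) = 1/(U**2 + (-14 + U**2 + 4*U)) = 1/(-14 + 2*U**2 + 4*U))
1/l(x(n)) = 1/(1/(2*(-7 + 12**2 + 2*12))) = 1/(1/(2*(-7 + 144 + 24))) = 1/((1/2)/161) = 1/((1/2)*(1/161)) = 1/(1/322) = 322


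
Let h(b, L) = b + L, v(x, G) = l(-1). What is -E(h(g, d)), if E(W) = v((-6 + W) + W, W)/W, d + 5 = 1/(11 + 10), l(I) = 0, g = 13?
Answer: 0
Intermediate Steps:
v(x, G) = 0
d = -104/21 (d = -5 + 1/(11 + 10) = -5 + 1/21 = -104/21 ≈ -4.9524)
h(b, L) = L + b
E(W) = 0 (E(W) = 0/W = 0)
-E(h(g, d)) = -1*0 = 0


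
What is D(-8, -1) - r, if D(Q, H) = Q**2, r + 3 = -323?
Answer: 390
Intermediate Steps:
r = -326 (r = -3 - 323 = -326)
D(-8, -1) - r = (-8)**2 - 1*(-326) = 64 + 326 = 390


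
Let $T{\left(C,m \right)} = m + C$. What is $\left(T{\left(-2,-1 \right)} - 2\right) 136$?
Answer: $-680$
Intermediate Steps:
$T{\left(C,m \right)} = C + m$
$\left(T{\left(-2,-1 \right)} - 2\right) 136 = \left(\left(-2 - 1\right) - 2\right) 136 = \left(-3 - 2\right) 136 = \left(-5\right) 136 = -680$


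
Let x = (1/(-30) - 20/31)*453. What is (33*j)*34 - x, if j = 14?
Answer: 4964761/310 ≈ 16015.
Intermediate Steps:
x = -95281/310 (x = (1*(-1/30) - 20*1/31)*453 = (-1/30 - 20/31)*453 = -631/930*453 = -95281/310 ≈ -307.36)
(33*j)*34 - x = (33*14)*34 - 1*(-95281/310) = 462*34 + 95281/310 = 15708 + 95281/310 = 4964761/310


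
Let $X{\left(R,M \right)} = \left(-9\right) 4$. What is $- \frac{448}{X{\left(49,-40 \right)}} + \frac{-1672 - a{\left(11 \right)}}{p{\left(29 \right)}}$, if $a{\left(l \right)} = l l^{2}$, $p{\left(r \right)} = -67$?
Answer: $\frac{34531}{603} \approx 57.265$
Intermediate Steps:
$X{\left(R,M \right)} = -36$
$a{\left(l \right)} = l^{3}$
$- \frac{448}{X{\left(49,-40 \right)}} + \frac{-1672 - a{\left(11 \right)}}{p{\left(29 \right)}} = - \frac{448}{-36} + \frac{-1672 - 11^{3}}{-67} = \left(-448\right) \left(- \frac{1}{36}\right) + \left(-1672 - 1331\right) \left(- \frac{1}{67}\right) = \frac{112}{9} + \left(-1672 - 1331\right) \left(- \frac{1}{67}\right) = \frac{112}{9} - - \frac{3003}{67} = \frac{112}{9} + \frac{3003}{67} = \frac{34531}{603}$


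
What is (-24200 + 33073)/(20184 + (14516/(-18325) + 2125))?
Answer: 162597725/408797909 ≈ 0.39775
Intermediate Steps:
(-24200 + 33073)/(20184 + (14516/(-18325) + 2125)) = 8873/(20184 + (14516*(-1/18325) + 2125)) = 8873/(20184 + (-14516/18325 + 2125)) = 8873/(20184 + 38926109/18325) = 8873/(408797909/18325) = 8873*(18325/408797909) = 162597725/408797909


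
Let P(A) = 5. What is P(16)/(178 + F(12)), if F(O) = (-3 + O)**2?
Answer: 5/259 ≈ 0.019305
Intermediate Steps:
P(16)/(178 + F(12)) = 5/(178 + (-3 + 12)**2) = 5/(178 + 9**2) = 5/(178 + 81) = 5/259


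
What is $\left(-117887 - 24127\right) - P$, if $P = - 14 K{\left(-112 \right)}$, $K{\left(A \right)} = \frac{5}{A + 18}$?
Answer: $- \frac{6674693}{47} \approx -1.4201 \cdot 10^{5}$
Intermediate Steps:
$K{\left(A \right)} = \frac{5}{18 + A}$
$P = \frac{35}{47}$ ($P = - 14 \frac{5}{18 - 112} = - 14 \frac{5}{-94} = - 14 \cdot 5 \left(- \frac{1}{94}\right) = \left(-14\right) \left(- \frac{5}{94}\right) = \frac{35}{47} \approx 0.74468$)
$\left(-117887 - 24127\right) - P = \left(-117887 - 24127\right) - \frac{35}{47} = -142014 - \frac{35}{47} = - \frac{6674693}{47}$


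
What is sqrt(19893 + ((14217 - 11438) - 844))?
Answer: 2*sqrt(5457) ≈ 147.74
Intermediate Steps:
sqrt(19893 + ((14217 - 11438) - 844)) = sqrt(19893 + (2779 - 844)) = sqrt(19893 + 1935) = sqrt(21828) = 2*sqrt(5457)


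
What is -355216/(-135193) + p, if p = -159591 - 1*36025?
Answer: -26445558672/135193 ≈ -1.9561e+5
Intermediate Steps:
p = -195616 (p = -159591 - 36025 = -195616)
-355216/(-135193) + p = -355216/(-135193) - 195616 = -355216*(-1/135193) - 195616 = 355216/135193 - 195616 = -26445558672/135193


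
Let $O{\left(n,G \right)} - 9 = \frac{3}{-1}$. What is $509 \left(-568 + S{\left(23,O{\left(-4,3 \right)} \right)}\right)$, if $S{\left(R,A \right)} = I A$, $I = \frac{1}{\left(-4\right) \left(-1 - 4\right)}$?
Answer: $- \frac{2889593}{10} \approx -2.8896 \cdot 10^{5}$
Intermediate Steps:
$O{\left(n,G \right)} = 6$ ($O{\left(n,G \right)} = 9 + \frac{3}{-1} = 9 + 3 \left(-1\right) = 9 - 3 = 6$)
$I = \frac{1}{20}$ ($I = \frac{1}{\left(-4\right) \left(-5\right)} = \frac{1}{20} \approx 0.05$)
$S{\left(R,A \right)} = \frac{A}{20}$
$509 \left(-568 + S{\left(23,O{\left(-4,3 \right)} \right)}\right) = 509 \left(-568 + \frac{1}{20} \cdot 6\right) = 509 \left(-568 + \frac{3}{10}\right) = 509 \left(- \frac{5677}{10}\right) = - \frac{2889593}{10}$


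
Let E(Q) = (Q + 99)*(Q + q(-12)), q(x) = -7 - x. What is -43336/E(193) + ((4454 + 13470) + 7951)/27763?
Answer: 36606454/200643201 ≈ 0.18245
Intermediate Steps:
E(Q) = (5 + Q)*(99 + Q) (E(Q) = (Q + 99)*(Q + (-7 - 1*(-12))) = (99 + Q)*(Q + (-7 + 12)) = (99 + Q)*(Q + 5) = (99 + Q)*(5 + Q) = (5 + Q)*(99 + Q))
-43336/E(193) + ((4454 + 13470) + 7951)/27763 = -43336/(495 + 193² + 104*193) + ((4454 + 13470) + 7951)/27763 = -43336/(495 + 37249 + 20072) + (17924 + 7951)*(1/27763) = -43336/57816 + 25875*(1/27763) = -43336*1/57816 + 25875/27763 = -5417/7227 + 25875/27763 = 36606454/200643201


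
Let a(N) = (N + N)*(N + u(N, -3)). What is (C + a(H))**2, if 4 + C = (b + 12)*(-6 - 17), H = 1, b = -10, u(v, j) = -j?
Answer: 1764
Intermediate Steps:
a(N) = 2*N*(3 + N) (a(N) = (N + N)*(N - 1*(-3)) = (2*N)*(N + 3) = (2*N)*(3 + N) = 2*N*(3 + N))
C = -50 (C = -4 + (-10 + 12)*(-6 - 17) = -4 + 2*(-23) = -4 - 46 = -50)
(C + a(H))**2 = (-50 + 2*1*(3 + 1))**2 = (-50 + 2*1*4)**2 = (-50 + 8)**2 = (-42)**2 = 1764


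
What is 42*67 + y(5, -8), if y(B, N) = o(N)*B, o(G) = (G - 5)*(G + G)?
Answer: 3854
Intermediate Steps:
o(G) = 2*G*(-5 + G) (o(G) = (-5 + G)*(2*G) = 2*G*(-5 + G))
y(B, N) = 2*B*N*(-5 + N) (y(B, N) = (2*N*(-5 + N))*B = 2*B*N*(-5 + N))
42*67 + y(5, -8) = 42*67 + 2*5*(-8)*(-5 - 8) = 2814 + 2*5*(-8)*(-13) = 2814 + 1040 = 3854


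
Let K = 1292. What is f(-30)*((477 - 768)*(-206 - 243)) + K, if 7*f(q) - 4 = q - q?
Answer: 531680/7 ≈ 75954.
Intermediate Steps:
f(q) = 4/7 (f(q) = 4/7 + (q - q)/7 = 4/7 + (1/7)*0 = 4/7 + 0 = 4/7)
f(-30)*((477 - 768)*(-206 - 243)) + K = 4*((477 - 768)*(-206 - 243))/7 + 1292 = 4*(-291*(-449))/7 + 1292 = (4/7)*130659 + 1292 = 522636/7 + 1292 = 531680/7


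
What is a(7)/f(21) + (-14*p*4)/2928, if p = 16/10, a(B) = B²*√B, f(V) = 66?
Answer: -28/915 + 49*√7/66 ≈ 1.9337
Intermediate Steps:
a(B) = B^(5/2)
p = 8/5 (p = 16*(⅒) = 8/5 ≈ 1.6000)
a(7)/f(21) + (-14*p*4)/2928 = 7^(5/2)/66 + (-14*8/5*4)/2928 = (49*√7)*(1/66) - 112/5*4*(1/2928) = 49*√7/66 - 448/5*1/2928 = 49*√7/66 - 28/915 = -28/915 + 49*√7/66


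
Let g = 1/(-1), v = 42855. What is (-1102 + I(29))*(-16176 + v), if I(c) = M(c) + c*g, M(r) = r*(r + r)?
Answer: 14700129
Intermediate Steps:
M(r) = 2*r**2 (M(r) = r*(2*r) = 2*r**2)
g = -1
I(c) = -c + 2*c**2 (I(c) = 2*c**2 + c*(-1) = 2*c**2 - c = -c + 2*c**2)
(-1102 + I(29))*(-16176 + v) = (-1102 + 29*(-1 + 2*29))*(-16176 + 42855) = (-1102 + 29*(-1 + 58))*26679 = (-1102 + 29*57)*26679 = (-1102 + 1653)*26679 = 551*26679 = 14700129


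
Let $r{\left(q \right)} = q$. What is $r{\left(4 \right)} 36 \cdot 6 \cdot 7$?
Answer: $6048$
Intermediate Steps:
$r{\left(4 \right)} 36 \cdot 6 \cdot 7 = 4 \cdot 36 \cdot 6 \cdot 7 = 144 \cdot 42 = 6048$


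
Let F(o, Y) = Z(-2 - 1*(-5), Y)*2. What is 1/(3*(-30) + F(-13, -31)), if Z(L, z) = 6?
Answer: -1/78 ≈ -0.012821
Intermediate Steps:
F(o, Y) = 12 (F(o, Y) = 6*2 = 12)
1/(3*(-30) + F(-13, -31)) = 1/(3*(-30) + 12) = 1/(-90 + 12) = 1/(-78) = -1/78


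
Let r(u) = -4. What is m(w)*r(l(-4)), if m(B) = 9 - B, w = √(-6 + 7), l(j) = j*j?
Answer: -32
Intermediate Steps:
l(j) = j²
w = 1 (w = √1 = 1)
m(w)*r(l(-4)) = (9 - 1*1)*(-4) = (9 - 1)*(-4) = 8*(-4) = -32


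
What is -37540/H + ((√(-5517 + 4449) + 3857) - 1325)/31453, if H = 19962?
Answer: -565100918/313932393 + 2*I*√267/31453 ≈ -1.8001 + 0.001039*I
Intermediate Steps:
-37540/H + ((√(-5517 + 4449) + 3857) - 1325)/31453 = -37540/19962 + ((√(-5517 + 4449) + 3857) - 1325)/31453 = -37540*1/19962 + ((√(-1068) + 3857) - 1325)*(1/31453) = -18770/9981 + ((2*I*√267 + 3857) - 1325)*(1/31453) = -18770/9981 + ((3857 + 2*I*√267) - 1325)*(1/31453) = -18770/9981 + (2532 + 2*I*√267)*(1/31453) = -18770/9981 + (2532/31453 + 2*I*√267/31453) = -565100918/313932393 + 2*I*√267/31453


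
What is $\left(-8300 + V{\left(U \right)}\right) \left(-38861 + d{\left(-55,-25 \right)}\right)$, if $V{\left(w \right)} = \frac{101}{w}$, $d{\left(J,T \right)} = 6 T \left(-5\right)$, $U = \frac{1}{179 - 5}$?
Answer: $-353441414$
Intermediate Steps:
$U = \frac{1}{174} \approx 0.0057471$
$d{\left(J,T \right)} = - 30 T$
$\left(-8300 + V{\left(U \right)}\right) \left(-38861 + d{\left(-55,-25 \right)}\right) = \left(-8300 + 101 \frac{1}{\frac{1}{174}}\right) \left(-38861 - -750\right) = \left(-8300 + 101 \cdot 174\right) \left(-38861 + 750\right) = \left(-8300 + 17574\right) \left(-38111\right) = 9274 \left(-38111\right) = -353441414$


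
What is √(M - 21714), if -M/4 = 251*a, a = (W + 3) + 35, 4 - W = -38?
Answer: I*√102034 ≈ 319.43*I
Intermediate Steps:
W = 42 (W = 4 - 1*(-38) = 4 + 38 = 42)
a = 80 (a = (42 + 3) + 35 = 45 + 35 = 80)
M = -80320 (M = -1004*80 = -4*20080 = -80320)
√(M - 21714) = √(-80320 - 21714) = √(-102034) = I*√102034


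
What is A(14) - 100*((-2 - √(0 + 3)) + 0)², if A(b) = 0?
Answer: -700 - 400*√3 ≈ -1392.8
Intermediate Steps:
A(14) - 100*((-2 - √(0 + 3)) + 0)² = 0 - 100*((-2 - √(0 + 3)) + 0)² = 0 - 100*((-2 - √3) + 0)² = 0 - 100*(-2 - √3)² = -100*(-2 - √3)²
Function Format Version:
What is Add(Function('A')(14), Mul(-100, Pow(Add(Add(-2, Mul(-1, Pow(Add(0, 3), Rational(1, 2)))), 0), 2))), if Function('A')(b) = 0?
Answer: Add(-700, Mul(-400, Pow(3, Rational(1, 2)))) ≈ -1392.8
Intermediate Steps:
Add(Function('A')(14), Mul(-100, Pow(Add(Add(-2, Mul(-1, Pow(Add(0, 3), Rational(1, 2)))), 0), 2))) = Add(0, Mul(-100, Pow(Add(Add(-2, Mul(-1, Pow(Add(0, 3), Rational(1, 2)))), 0), 2))) = Add(0, Mul(-100, Pow(Add(Add(-2, Mul(-1, Pow(3, Rational(1, 2)))), 0), 2))) = Add(0, Mul(-100, Pow(Add(-2, Mul(-1, Pow(3, Rational(1, 2)))), 2))) = Mul(-100, Pow(Add(-2, Mul(-1, Pow(3, Rational(1, 2)))), 2))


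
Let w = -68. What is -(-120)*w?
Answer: -8160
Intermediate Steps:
-(-120)*w = -(-120)*(-68) = -1*8160 = -8160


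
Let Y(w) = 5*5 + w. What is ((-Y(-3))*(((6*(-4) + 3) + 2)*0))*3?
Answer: 0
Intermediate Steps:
Y(w) = 25 + w
((-Y(-3))*(((6*(-4) + 3) + 2)*0))*3 = ((-(25 - 3))*(((6*(-4) + 3) + 2)*0))*3 = ((-1*22)*(((-24 + 3) + 2)*0))*3 = -22*(-21 + 2)*0*3 = -(-418)*0*3 = -22*0*3 = 0*3 = 0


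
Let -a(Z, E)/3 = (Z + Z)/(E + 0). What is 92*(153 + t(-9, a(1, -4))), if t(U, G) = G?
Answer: 14214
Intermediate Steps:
a(Z, E) = -6*Z/E (a(Z, E) = -3*(Z + Z)/(E + 0) = -3*2*Z/E = -6*Z/E)
92*(153 + t(-9, a(1, -4))) = 92*(153 - 6*1/(-4)) = 92*(153 - 6*1*(-¼)) = 92*(153 + 3/2) = 92*(309/2) = 14214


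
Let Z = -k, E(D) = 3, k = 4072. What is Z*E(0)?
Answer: -12216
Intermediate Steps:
Z = -4072 (Z = -1*4072 = -4072)
Z*E(0) = -4072*3 = -12216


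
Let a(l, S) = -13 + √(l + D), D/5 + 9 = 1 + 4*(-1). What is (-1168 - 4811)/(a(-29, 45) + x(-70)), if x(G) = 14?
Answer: 5979*I/(√89 - I) ≈ -66.433 + 626.73*I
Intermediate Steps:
D = -60 (D = -45 + 5*(1 + 4*(-1)) = -45 + 5*(1 - 4) = -45 + 5*(-3) = -45 - 15 = -60)
a(l, S) = -13 + √(-60 + l) (a(l, S) = -13 + √(l - 60) = -13 + √(-60 + l))
(-1168 - 4811)/(a(-29, 45) + x(-70)) = (-1168 - 4811)/((-13 + √(-60 - 29)) + 14) = -5979/((-13 + √(-89)) + 14) = -5979/((-13 + I*√89) + 14) = -5979/(1 + I*√89)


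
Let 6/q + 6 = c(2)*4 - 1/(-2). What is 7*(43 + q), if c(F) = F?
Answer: 1589/5 ≈ 317.80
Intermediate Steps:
q = 12/5 (q = 6/(-6 + (2*4 - 1/(-2))) = 6/(-6 + (8 - 1*(-1/2))) = 6/(-6 + (8 + 1/2)) = 6/(-6 + 17/2) = 6/(5/2) = 6*(2/5) = 12/5 ≈ 2.4000)
7*(43 + q) = 7*(43 + 12/5) = 7*(227/5) = 1589/5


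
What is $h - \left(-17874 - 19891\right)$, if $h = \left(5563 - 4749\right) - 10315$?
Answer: $28264$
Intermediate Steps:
$h = -9501$ ($h = 814 - 10315 = -9501$)
$h - \left(-17874 - 19891\right) = -9501 - \left(-17874 - 19891\right) = -9501 - -37765 = -9501 + 37765 = 28264$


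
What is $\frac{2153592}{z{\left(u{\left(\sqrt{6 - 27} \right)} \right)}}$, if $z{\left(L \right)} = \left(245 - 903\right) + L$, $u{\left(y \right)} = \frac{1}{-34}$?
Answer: $- \frac{73222128}{22373} \approx -3272.8$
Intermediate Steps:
$u{\left(y \right)} = - \frac{1}{34}$
$z{\left(L \right)} = -658 + L$
$\frac{2153592}{z{\left(u{\left(\sqrt{6 - 27} \right)} \right)}} = \frac{2153592}{-658 - \frac{1}{34}} = \frac{2153592}{- \frac{22373}{34}} = 2153592 \left(- \frac{34}{22373}\right) = - \frac{73222128}{22373}$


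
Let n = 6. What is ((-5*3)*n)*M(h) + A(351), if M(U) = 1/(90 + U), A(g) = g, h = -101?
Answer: 3951/11 ≈ 359.18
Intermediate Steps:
((-5*3)*n)*M(h) + A(351) = (-5*3*6)/(90 - 101) + 351 = -15*6/(-11) + 351 = -90*(-1/11) + 351 = 90/11 + 351 = 3951/11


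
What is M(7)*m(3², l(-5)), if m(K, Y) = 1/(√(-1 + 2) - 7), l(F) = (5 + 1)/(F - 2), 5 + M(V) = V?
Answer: -⅓ ≈ -0.33333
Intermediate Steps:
M(V) = -5 + V
l(F) = 6/(-2 + F)
m(K, Y) = -⅙ (m(K, Y) = 1/(√1 - 7) = 1/(1 - 7) = 1/(-6) = -⅙)
M(7)*m(3², l(-5)) = (-5 + 7)*(-⅙) = 2*(-⅙) = -⅓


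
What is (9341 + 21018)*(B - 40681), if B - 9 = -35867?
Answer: -2323647501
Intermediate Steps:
B = -35858 (B = 9 - 35867 = -35858)
(9341 + 21018)*(B - 40681) = (9341 + 21018)*(-35858 - 40681) = 30359*(-76539) = -2323647501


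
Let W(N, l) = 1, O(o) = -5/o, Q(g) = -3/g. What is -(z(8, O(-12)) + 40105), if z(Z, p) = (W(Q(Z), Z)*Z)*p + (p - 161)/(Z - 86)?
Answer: -37543327/936 ≈ -40110.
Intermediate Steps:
z(Z, p) = Z*p + (-161 + p)/(-86 + Z) (z(Z, p) = (1*Z)*p + (p - 161)/(Z - 86) = Z*p + (-161 + p)/(-86 + Z))
-(z(8, O(-12)) + 40105) = -((-161 - 5/(-12) - 5/(-12)*8**2 - 86*8*(-5/(-12)))/(-86 + 8) + 40105) = -((-161 - 5*(-1/12) - 5*(-1/12)*64 - 86*8*(-5*(-1/12)))/(-78) + 40105) = -(-(-161 + 5/12 + (5/12)*64 - 86*8*5/12)/78 + 40105) = -(-(-161 + 5/12 + 80/3 - 860/3)/78 + 40105) = -(-1/78*(-5047/12) + 40105) = -(5047/936 + 40105) = -1*37543327/936 = -37543327/936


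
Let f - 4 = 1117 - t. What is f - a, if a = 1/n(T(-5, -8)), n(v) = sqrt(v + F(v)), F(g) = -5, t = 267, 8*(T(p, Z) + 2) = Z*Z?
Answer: 853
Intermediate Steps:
T(p, Z) = -2 + Z**2/8 (T(p, Z) = -2 + (Z*Z)/8 = -2 + Z**2/8)
n(v) = sqrt(-5 + v) (n(v) = sqrt(v - 5) = sqrt(-5 + v))
a = 1 (a = 1/(sqrt(-5 + (-2 + (1/8)*(-8)**2))) = 1/(sqrt(-5 + (-2 + (1/8)*64))) = 1/(sqrt(-5 + (-2 + 8))) = 1/(sqrt(-5 + 6)) = 1/(sqrt(1)) = 1/1 = 1)
f = 854 (f = 4 + (1117 - 1*267) = 4 + (1117 - 267) = 4 + 850 = 854)
f - a = 854 - 1*1 = 854 - 1 = 853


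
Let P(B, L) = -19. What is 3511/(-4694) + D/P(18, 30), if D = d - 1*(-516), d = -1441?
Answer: 4275241/89186 ≈ 47.936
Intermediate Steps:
D = -925 (D = -1441 - 1*(-516) = -1441 + 516 = -925)
3511/(-4694) + D/P(18, 30) = 3511/(-4694) - 925/(-19) = 3511*(-1/4694) - 925*(-1/19) = -3511/4694 + 925/19 = 4275241/89186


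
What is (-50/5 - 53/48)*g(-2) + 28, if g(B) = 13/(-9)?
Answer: 19025/432 ≈ 44.039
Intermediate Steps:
g(B) = -13/9 (g(B) = 13*(-1/9) = -13/9)
(-50/5 - 53/48)*g(-2) + 28 = (-50/5 - 53/48)*(-13/9) + 28 = (-50*1/5 - 53*1/48)*(-13/9) + 28 = (-10 - 53/48)*(-13/9) + 28 = -533/48*(-13/9) + 28 = 6929/432 + 28 = 19025/432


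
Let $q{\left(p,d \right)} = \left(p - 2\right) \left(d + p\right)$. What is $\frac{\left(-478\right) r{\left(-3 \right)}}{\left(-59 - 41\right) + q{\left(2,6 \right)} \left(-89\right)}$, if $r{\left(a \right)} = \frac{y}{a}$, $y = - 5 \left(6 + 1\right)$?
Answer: $\frac{1673}{30} \approx 55.767$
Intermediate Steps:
$q{\left(p,d \right)} = \left(-2 + p\right) \left(d + p\right)$
$y = -35$ ($y = \left(-5\right) 7 = -35$)
$r{\left(a \right)} = - \frac{35}{a}$
$\frac{\left(-478\right) r{\left(-3 \right)}}{\left(-59 - 41\right) + q{\left(2,6 \right)} \left(-89\right)} = \frac{\left(-478\right) \left(- \frac{35}{-3}\right)}{\left(-59 - 41\right) + \left(2^{2} - 12 - 4 + 6 \cdot 2\right) \left(-89\right)} = \frac{\left(-478\right) \left(\left(-35\right) \left(- \frac{1}{3}\right)\right)}{-100 + \left(4 - 12 - 4 + 12\right) \left(-89\right)} = \frac{\left(-478\right) \frac{35}{3}}{-100 + 0 \left(-89\right)} = - \frac{16730}{3 \left(-100 + 0\right)} = - \frac{16730}{3 \left(-100\right)} = \left(- \frac{16730}{3}\right) \left(- \frac{1}{100}\right) = \frac{1673}{30}$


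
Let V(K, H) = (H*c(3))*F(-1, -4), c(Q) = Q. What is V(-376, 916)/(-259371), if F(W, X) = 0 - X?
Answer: -3664/86457 ≈ -0.042379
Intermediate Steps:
F(W, X) = -X
V(K, H) = 12*H (V(K, H) = (H*3)*(-1*(-4)) = (3*H)*4 = 12*H)
V(-376, 916)/(-259371) = (12*916)/(-259371) = 10992*(-1/259371) = -3664/86457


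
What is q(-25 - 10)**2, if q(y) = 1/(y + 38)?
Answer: 1/9 ≈ 0.11111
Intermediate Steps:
q(y) = 1/(38 + y)
q(-25 - 10)**2 = (1/(38 + (-25 - 10)))**2 = (1/(38 - 35))**2 = (1/3)**2 = 1/9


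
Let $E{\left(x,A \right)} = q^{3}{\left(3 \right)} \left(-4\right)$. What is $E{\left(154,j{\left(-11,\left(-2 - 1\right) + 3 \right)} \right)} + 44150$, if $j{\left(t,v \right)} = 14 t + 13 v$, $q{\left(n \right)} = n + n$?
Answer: $43286$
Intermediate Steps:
$q{\left(n \right)} = 2 n$
$j{\left(t,v \right)} = 13 v + 14 t$
$E{\left(x,A \right)} = -864$ ($E{\left(x,A \right)} = \left(2 \cdot 3\right)^{3} \left(-4\right) = 6^{3} \left(-4\right) = 216 \left(-4\right) = -864$)
$E{\left(154,j{\left(-11,\left(-2 - 1\right) + 3 \right)} \right)} + 44150 = -864 + 44150 = 43286$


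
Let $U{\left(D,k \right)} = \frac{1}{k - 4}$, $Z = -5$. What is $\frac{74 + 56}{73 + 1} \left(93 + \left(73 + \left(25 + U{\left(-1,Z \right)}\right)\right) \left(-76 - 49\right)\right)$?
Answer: $- \frac{7103720}{333} \approx -21333.0$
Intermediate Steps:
$U{\left(D,k \right)} = \frac{1}{-4 + k}$
$\frac{74 + 56}{73 + 1} \left(93 + \left(73 + \left(25 + U{\left(-1,Z \right)}\right)\right) \left(-76 - 49\right)\right) = \frac{74 + 56}{73 + 1} \left(93 + \left(73 + \left(25 + \frac{1}{-4 - 5}\right)\right) \left(-76 - 49\right)\right) = \frac{130}{74} \left(93 + \left(73 + \left(25 + \frac{1}{-9}\right)\right) \left(-125\right)\right) = 130 \cdot \frac{1}{74} \left(93 + \left(73 + \left(25 - \frac{1}{9}\right)\right) \left(-125\right)\right) = \frac{65 \left(93 + \left(73 + \frac{224}{9}\right) \left(-125\right)\right)}{37} = \frac{65 \left(93 + \frac{881}{9} \left(-125\right)\right)}{37} = \frac{65 \left(93 - \frac{110125}{9}\right)}{37} = \frac{65}{37} \left(- \frac{109288}{9}\right) = - \frac{7103720}{333}$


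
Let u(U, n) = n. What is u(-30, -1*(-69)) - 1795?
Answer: -1726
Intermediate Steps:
u(-30, -1*(-69)) - 1795 = -1*(-69) - 1795 = 69 - 1795 = -1726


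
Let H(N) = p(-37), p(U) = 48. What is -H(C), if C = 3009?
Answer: -48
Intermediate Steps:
H(N) = 48
-H(C) = -1*48 = -48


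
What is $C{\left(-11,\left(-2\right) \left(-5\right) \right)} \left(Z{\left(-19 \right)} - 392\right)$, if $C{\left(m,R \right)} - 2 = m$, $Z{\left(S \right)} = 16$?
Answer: $3384$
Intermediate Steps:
$C{\left(m,R \right)} = 2 + m$
$C{\left(-11,\left(-2\right) \left(-5\right) \right)} \left(Z{\left(-19 \right)} - 392\right) = \left(2 - 11\right) \left(16 - 392\right) = \left(-9\right) \left(-376\right) = 3384$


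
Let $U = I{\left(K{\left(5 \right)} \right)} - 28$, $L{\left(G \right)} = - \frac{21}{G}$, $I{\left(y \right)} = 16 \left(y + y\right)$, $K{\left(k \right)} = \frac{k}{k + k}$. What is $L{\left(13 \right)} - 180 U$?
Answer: $\frac{28059}{13} \approx 2158.4$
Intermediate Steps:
$K{\left(k \right)} = \frac{1}{2}$ ($K{\left(k \right)} = \frac{k}{2 k} = k \frac{1}{2 k} = \frac{1}{2}$)
$I{\left(y \right)} = 32 y$ ($I{\left(y \right)} = 16 \cdot 2 y = 32 y$)
$U = -12$ ($U = 32 \cdot \frac{1}{2} - 28 = 16 - 28 = -12$)
$L{\left(13 \right)} - 180 U = - \frac{21}{13} - -2160 = \left(-21\right) \frac{1}{13} + 2160 = - \frac{21}{13} + 2160 = \frac{28059}{13}$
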